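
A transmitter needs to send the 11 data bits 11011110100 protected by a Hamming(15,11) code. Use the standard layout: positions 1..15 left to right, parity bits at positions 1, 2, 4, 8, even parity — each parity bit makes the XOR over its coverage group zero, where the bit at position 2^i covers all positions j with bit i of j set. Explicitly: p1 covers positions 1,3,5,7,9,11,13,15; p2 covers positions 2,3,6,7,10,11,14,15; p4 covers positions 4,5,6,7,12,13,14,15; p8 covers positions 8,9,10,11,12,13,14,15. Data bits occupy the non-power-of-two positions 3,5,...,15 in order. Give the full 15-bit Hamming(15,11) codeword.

001110101110100

Place data bits at non-power-of-two positions: b3=1, b5=1, b6=0, b7=1, b9=1, b10=1, b11=1, b12=0, b13=1, b14=0, b15=0.
p1 = XOR of data positions {3,5,7,9,11,13,15} = 1⊕1⊕1⊕1⊕1⊕1⊕0 = 0
p2 = XOR of data positions {3,6,7,10,11,14,15} = 1⊕0⊕1⊕1⊕1⊕0⊕0 = 0
p4 = XOR of data positions {5,6,7,12,13,14,15} = 1⊕0⊕1⊕0⊕1⊕0⊕0 = 1
p8 = XOR of data positions {9,10,11,12,13,14,15} = 1⊕1⊕1⊕0⊕1⊕0⊕0 = 0
Codeword b1..b15 = 001110101110100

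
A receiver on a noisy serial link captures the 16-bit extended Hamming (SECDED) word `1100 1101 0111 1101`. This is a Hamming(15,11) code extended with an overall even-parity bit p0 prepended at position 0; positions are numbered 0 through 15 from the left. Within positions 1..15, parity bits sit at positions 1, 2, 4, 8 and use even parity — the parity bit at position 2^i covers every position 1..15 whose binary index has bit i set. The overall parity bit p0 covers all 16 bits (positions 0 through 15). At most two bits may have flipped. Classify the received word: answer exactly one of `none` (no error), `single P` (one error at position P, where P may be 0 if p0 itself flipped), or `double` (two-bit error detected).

s1: b1⊕b3⊕b5⊕b7⊕b9⊕b11⊕b13⊕b15 = 1⊕0⊕1⊕1⊕1⊕1⊕1⊕1 = 1
s2: b2⊕b3⊕b6⊕b7⊕b10⊕b11⊕b14⊕b15 = 0⊕0⊕0⊕1⊕1⊕1⊕0⊕1 = 0
s4: b4⊕b5⊕b6⊕b7⊕b12⊕b13⊕b14⊕b15 = 1⊕1⊕0⊕1⊕1⊕1⊕0⊕1 = 0
s8: b8⊕b9⊕b10⊕b11⊕b12⊕b13⊕b14⊕b15 = 0⊕1⊕1⊕1⊕1⊕1⊕0⊕1 = 0
Syndrome (s8...s1) = 0001 → position 1.
Overall parity (XOR of all 16 bits, including p0): 1⊕1⊕0⊕0⊕1⊕1⊕0⊕1⊕0⊕1⊕1⊕1⊕1⊕1⊕0⊕1 = 1
Overall=1, syndrome position=1 → single-bit error at position 1.

single 1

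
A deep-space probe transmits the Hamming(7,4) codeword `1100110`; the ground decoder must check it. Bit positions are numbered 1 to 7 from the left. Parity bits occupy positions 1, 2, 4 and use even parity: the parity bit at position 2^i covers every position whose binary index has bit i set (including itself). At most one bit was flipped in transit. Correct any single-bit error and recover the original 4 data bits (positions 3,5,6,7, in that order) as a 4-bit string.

0110

s1: b1⊕b3⊕b5⊕b7 = 1⊕0⊕1⊕0 = 0
s2: b2⊕b3⊕b6⊕b7 = 1⊕0⊕1⊕0 = 0
s4: b4⊕b5⊕b6⊕b7 = 0⊕1⊕1⊕0 = 0
Syndrome (s4...s1) = 000 → position 0 (no error).
No correction needed.
Data bits at positions 3,5,6,7: 0110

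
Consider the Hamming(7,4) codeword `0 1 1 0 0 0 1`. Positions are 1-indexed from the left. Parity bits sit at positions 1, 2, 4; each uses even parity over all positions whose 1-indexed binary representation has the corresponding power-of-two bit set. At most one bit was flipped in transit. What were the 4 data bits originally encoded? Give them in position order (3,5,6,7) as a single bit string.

1011

s1: b1⊕b3⊕b5⊕b7 = 0⊕1⊕0⊕1 = 0
s2: b2⊕b3⊕b6⊕b7 = 1⊕1⊕0⊕1 = 1
s4: b4⊕b5⊕b6⊕b7 = 0⊕0⊕0⊕1 = 1
Syndrome (s4...s1) = 110 → position 6.
Flip bit 6: corrected codeword = 0110011
Data bits at positions 3,5,6,7: 1011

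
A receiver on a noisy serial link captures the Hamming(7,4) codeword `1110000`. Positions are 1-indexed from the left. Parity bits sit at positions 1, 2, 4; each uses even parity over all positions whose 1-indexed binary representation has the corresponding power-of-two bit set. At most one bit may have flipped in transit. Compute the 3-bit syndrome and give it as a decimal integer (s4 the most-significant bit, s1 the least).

s1: b1⊕b3⊕b5⊕b7 = 1⊕1⊕0⊕0 = 0
s2: b2⊕b3⊕b6⊕b7 = 1⊕1⊕0⊕0 = 0
s4: b4⊕b5⊕b6⊕b7 = 0⊕0⊕0⊕0 = 0
Syndrome (s4...s1) = 000 → position 0 (no error).

0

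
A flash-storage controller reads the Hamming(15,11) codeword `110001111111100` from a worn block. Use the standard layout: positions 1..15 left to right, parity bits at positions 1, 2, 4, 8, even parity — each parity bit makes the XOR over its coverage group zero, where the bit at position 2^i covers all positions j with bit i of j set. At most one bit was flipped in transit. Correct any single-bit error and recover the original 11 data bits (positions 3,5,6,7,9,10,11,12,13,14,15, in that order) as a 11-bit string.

10111111100

s1: b1⊕b3⊕b5⊕b7⊕b9⊕b11⊕b13⊕b15 = 1⊕0⊕0⊕1⊕1⊕1⊕1⊕0 = 1
s2: b2⊕b3⊕b6⊕b7⊕b10⊕b11⊕b14⊕b15 = 1⊕0⊕1⊕1⊕1⊕1⊕0⊕0 = 1
s4: b4⊕b5⊕b6⊕b7⊕b12⊕b13⊕b14⊕b15 = 0⊕0⊕1⊕1⊕1⊕1⊕0⊕0 = 0
s8: b8⊕b9⊕b10⊕b11⊕b12⊕b13⊕b14⊕b15 = 1⊕1⊕1⊕1⊕1⊕1⊕0⊕0 = 0
Syndrome (s8...s1) = 0011 → position 3.
Flip bit 3: corrected codeword = 111001111111100
Data bits at positions 3,5,6,7,9,10,11,12,13,14,15: 10111111100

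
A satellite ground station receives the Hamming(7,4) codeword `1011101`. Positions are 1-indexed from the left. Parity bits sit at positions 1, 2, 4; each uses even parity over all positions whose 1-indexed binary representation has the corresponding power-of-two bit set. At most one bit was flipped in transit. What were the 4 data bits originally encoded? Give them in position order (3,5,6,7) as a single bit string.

1101

s1: b1⊕b3⊕b5⊕b7 = 1⊕1⊕1⊕1 = 0
s2: b2⊕b3⊕b6⊕b7 = 0⊕1⊕0⊕1 = 0
s4: b4⊕b5⊕b6⊕b7 = 1⊕1⊕0⊕1 = 1
Syndrome (s4...s1) = 100 → position 4.
Flip bit 4: corrected codeword = 1010101
Data bits at positions 3,5,6,7: 1101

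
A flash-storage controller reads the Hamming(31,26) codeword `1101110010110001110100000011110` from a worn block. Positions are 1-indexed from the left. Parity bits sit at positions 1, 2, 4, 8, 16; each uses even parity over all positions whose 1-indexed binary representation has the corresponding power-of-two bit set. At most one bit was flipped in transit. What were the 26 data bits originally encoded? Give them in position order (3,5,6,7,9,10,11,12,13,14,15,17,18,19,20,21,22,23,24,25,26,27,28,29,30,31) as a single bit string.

s1: b1⊕b3⊕b5⊕b7⊕b9⊕b11⊕b13⊕b15⊕b17⊕b19⊕b21⊕b23⊕b25⊕b27⊕b29⊕b31 = 1⊕0⊕1⊕0⊕1⊕1⊕0⊕0⊕1⊕0⊕0⊕0⊕0⊕1⊕1⊕0 = 1
s2: b2⊕b3⊕b6⊕b7⊕b10⊕b11⊕b14⊕b15⊕b18⊕b19⊕b22⊕b23⊕b26⊕b27⊕b30⊕b31 = 1⊕0⊕1⊕0⊕0⊕1⊕0⊕0⊕1⊕0⊕0⊕0⊕0⊕1⊕1⊕0 = 0
s4: b4⊕b5⊕b6⊕b7⊕b12⊕b13⊕b14⊕b15⊕b20⊕b21⊕b22⊕b23⊕b28⊕b29⊕b30⊕b31 = 1⊕1⊕1⊕0⊕1⊕0⊕0⊕0⊕1⊕0⊕0⊕0⊕1⊕1⊕1⊕0 = 0
s8: b8⊕b9⊕b10⊕b11⊕b12⊕b13⊕b14⊕b15⊕b24⊕b25⊕b26⊕b27⊕b28⊕b29⊕b30⊕b31 = 0⊕1⊕0⊕1⊕1⊕0⊕0⊕0⊕0⊕0⊕0⊕1⊕1⊕1⊕1⊕0 = 1
s16: b16⊕b17⊕b18⊕b19⊕b20⊕b21⊕b22⊕b23⊕b24⊕b25⊕b26⊕b27⊕b28⊕b29⊕b30⊕b31 = 1⊕1⊕1⊕0⊕1⊕0⊕0⊕0⊕0⊕0⊕0⊕1⊕1⊕1⊕1⊕0 = 0
Syndrome (s16...s1) = 01001 → position 9.
Flip bit 9: corrected codeword = 1101110000110001110100000011110
Data bits at positions 3,5,6,7,9,10,11,12,13,14,15,17,18,19,20,21,22,23,24,25,26,27,28,29,30,31: 01100011000110100000011110

01100011000110100000011110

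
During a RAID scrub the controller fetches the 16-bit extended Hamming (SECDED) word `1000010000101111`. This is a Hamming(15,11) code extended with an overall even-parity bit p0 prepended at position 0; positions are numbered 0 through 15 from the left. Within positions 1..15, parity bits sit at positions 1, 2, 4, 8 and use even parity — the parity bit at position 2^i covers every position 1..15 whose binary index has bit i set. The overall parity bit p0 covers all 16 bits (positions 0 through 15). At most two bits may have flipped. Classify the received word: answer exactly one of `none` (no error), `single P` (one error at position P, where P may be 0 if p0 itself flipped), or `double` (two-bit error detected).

single 15

s1: b1⊕b3⊕b5⊕b7⊕b9⊕b11⊕b13⊕b15 = 0⊕0⊕1⊕0⊕0⊕0⊕1⊕1 = 1
s2: b2⊕b3⊕b6⊕b7⊕b10⊕b11⊕b14⊕b15 = 0⊕0⊕0⊕0⊕1⊕0⊕1⊕1 = 1
s4: b4⊕b5⊕b6⊕b7⊕b12⊕b13⊕b14⊕b15 = 0⊕1⊕0⊕0⊕1⊕1⊕1⊕1 = 1
s8: b8⊕b9⊕b10⊕b11⊕b12⊕b13⊕b14⊕b15 = 0⊕0⊕1⊕0⊕1⊕1⊕1⊕1 = 1
Syndrome (s8...s1) = 1111 → position 15.
Overall parity (XOR of all 16 bits, including p0): 1⊕0⊕0⊕0⊕0⊕1⊕0⊕0⊕0⊕0⊕1⊕0⊕1⊕1⊕1⊕1 = 1
Overall=1, syndrome position=15 → single-bit error at position 15.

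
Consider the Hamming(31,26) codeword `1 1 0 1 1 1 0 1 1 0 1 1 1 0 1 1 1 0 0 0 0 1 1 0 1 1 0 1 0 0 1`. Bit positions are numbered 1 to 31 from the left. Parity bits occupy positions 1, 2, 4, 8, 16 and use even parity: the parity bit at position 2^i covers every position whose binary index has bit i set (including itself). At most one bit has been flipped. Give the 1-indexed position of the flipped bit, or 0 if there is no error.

s1: b1⊕b3⊕b5⊕b7⊕b9⊕b11⊕b13⊕b15⊕b17⊕b19⊕b21⊕b23⊕b25⊕b27⊕b29⊕b31 = 1⊕0⊕1⊕0⊕1⊕1⊕1⊕1⊕1⊕0⊕0⊕1⊕1⊕0⊕0⊕1 = 0
s2: b2⊕b3⊕b6⊕b7⊕b10⊕b11⊕b14⊕b15⊕b18⊕b19⊕b22⊕b23⊕b26⊕b27⊕b30⊕b31 = 1⊕0⊕1⊕0⊕0⊕1⊕0⊕1⊕0⊕0⊕1⊕1⊕1⊕0⊕0⊕1 = 0
s4: b4⊕b5⊕b6⊕b7⊕b12⊕b13⊕b14⊕b15⊕b20⊕b21⊕b22⊕b23⊕b28⊕b29⊕b30⊕b31 = 1⊕1⊕1⊕0⊕1⊕1⊕0⊕1⊕0⊕0⊕1⊕1⊕1⊕0⊕0⊕1 = 0
s8: b8⊕b9⊕b10⊕b11⊕b12⊕b13⊕b14⊕b15⊕b24⊕b25⊕b26⊕b27⊕b28⊕b29⊕b30⊕b31 = 1⊕1⊕0⊕1⊕1⊕1⊕0⊕1⊕0⊕1⊕1⊕0⊕1⊕0⊕0⊕1 = 0
s16: b16⊕b17⊕b18⊕b19⊕b20⊕b21⊕b22⊕b23⊕b24⊕b25⊕b26⊕b27⊕b28⊕b29⊕b30⊕b31 = 1⊕1⊕0⊕0⊕0⊕0⊕1⊕1⊕0⊕1⊕1⊕0⊕1⊕0⊕0⊕1 = 0
Syndrome (s16...s1) = 00000 → position 0 (no error).

0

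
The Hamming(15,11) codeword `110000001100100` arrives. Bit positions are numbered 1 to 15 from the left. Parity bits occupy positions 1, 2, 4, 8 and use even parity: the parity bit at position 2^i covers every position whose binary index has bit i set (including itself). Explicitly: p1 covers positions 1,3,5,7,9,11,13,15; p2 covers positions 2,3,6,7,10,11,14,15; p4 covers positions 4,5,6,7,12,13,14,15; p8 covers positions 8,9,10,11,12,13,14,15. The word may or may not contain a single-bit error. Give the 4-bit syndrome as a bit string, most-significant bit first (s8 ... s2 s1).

1101

s1: b1⊕b3⊕b5⊕b7⊕b9⊕b11⊕b13⊕b15 = 1⊕0⊕0⊕0⊕1⊕0⊕1⊕0 = 1
s2: b2⊕b3⊕b6⊕b7⊕b10⊕b11⊕b14⊕b15 = 1⊕0⊕0⊕0⊕1⊕0⊕0⊕0 = 0
s4: b4⊕b5⊕b6⊕b7⊕b12⊕b13⊕b14⊕b15 = 0⊕0⊕0⊕0⊕0⊕1⊕0⊕0 = 1
s8: b8⊕b9⊕b10⊕b11⊕b12⊕b13⊕b14⊕b15 = 0⊕1⊕1⊕0⊕0⊕1⊕0⊕0 = 1
Syndrome (s8...s1) = 1101 → position 13.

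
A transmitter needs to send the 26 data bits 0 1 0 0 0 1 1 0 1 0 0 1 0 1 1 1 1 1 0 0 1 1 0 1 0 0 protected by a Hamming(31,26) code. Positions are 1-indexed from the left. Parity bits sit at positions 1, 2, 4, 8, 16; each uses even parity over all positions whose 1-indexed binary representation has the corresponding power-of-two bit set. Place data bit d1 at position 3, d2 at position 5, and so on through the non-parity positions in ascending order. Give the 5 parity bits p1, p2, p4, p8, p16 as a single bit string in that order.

Place data bits at non-power-of-two positions: b3=0, b5=1, b6=0, b7=0, b9=0, b10=1, b11=1, b12=0, b13=1, b14=0, b15=0, b17=1, b18=0, b19=1, b20=1, b21=1, b22=1, b23=1, b24=0, b25=0, b26=1, b27=1, b28=0, b29=1, b30=0, b31=0.
p1 = XOR of data positions {3,5,7,9,11,13,15,17,19,21,23,25,27,29,31} = 0⊕1⊕0⊕0⊕1⊕1⊕0⊕1⊕1⊕1⊕1⊕0⊕1⊕1⊕0 = 1
p2 = XOR of data positions {3,6,7,10,11,14,15,18,19,22,23,26,27,30,31} = 0⊕0⊕0⊕1⊕1⊕0⊕0⊕0⊕1⊕1⊕1⊕1⊕1⊕0⊕0 = 1
p4 = XOR of data positions {5,6,7,12,13,14,15,20,21,22,23,28,29,30,31} = 1⊕0⊕0⊕0⊕1⊕0⊕0⊕1⊕1⊕1⊕1⊕0⊕1⊕0⊕0 = 1
p8 = XOR of data positions {9,10,11,12,13,14,15,24,25,26,27,28,29,30,31} = 0⊕1⊕1⊕0⊕1⊕0⊕0⊕0⊕0⊕1⊕1⊕0⊕1⊕0⊕0 = 0
p16 = XOR of data positions {17,18,19,20,21,22,23,24,25,26,27,28,29,30,31} = 1⊕0⊕1⊕1⊕1⊕1⊕1⊕0⊕0⊕1⊕1⊕0⊕1⊕0⊕0 = 1
Parity bits p1,p2,p4,p8,p16 = 11101

11101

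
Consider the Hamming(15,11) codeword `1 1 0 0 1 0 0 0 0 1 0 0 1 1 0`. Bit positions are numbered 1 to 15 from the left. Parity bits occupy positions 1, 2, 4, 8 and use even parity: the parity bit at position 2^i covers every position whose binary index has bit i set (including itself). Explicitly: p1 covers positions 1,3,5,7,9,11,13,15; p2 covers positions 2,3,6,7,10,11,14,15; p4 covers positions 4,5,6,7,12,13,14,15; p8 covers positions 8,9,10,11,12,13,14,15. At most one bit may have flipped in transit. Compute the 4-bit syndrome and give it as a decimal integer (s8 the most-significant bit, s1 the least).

s1: b1⊕b3⊕b5⊕b7⊕b9⊕b11⊕b13⊕b15 = 1⊕0⊕1⊕0⊕0⊕0⊕1⊕0 = 1
s2: b2⊕b3⊕b6⊕b7⊕b10⊕b11⊕b14⊕b15 = 1⊕0⊕0⊕0⊕1⊕0⊕1⊕0 = 1
s4: b4⊕b5⊕b6⊕b7⊕b12⊕b13⊕b14⊕b15 = 0⊕1⊕0⊕0⊕0⊕1⊕1⊕0 = 1
s8: b8⊕b9⊕b10⊕b11⊕b12⊕b13⊕b14⊕b15 = 0⊕0⊕1⊕0⊕0⊕1⊕1⊕0 = 1
Syndrome (s8...s1) = 1111 → position 15.

15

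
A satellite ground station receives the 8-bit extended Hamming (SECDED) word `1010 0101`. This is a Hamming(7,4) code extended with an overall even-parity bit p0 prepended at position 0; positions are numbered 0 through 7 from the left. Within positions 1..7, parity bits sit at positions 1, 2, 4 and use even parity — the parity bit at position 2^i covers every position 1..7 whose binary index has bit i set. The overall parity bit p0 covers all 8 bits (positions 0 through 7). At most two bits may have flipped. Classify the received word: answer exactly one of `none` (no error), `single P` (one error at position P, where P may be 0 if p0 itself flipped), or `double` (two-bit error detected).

none

s1: b1⊕b3⊕b5⊕b7 = 0⊕0⊕1⊕1 = 0
s2: b2⊕b3⊕b6⊕b7 = 1⊕0⊕0⊕1 = 0
s4: b4⊕b5⊕b6⊕b7 = 0⊕1⊕0⊕1 = 0
Syndrome (s4...s1) = 000 → position 0 (no error).
Overall parity (XOR of all 8 bits, including p0): 1⊕0⊕1⊕0⊕0⊕1⊕0⊕1 = 0
Overall=0, syndrome position=0 → no error.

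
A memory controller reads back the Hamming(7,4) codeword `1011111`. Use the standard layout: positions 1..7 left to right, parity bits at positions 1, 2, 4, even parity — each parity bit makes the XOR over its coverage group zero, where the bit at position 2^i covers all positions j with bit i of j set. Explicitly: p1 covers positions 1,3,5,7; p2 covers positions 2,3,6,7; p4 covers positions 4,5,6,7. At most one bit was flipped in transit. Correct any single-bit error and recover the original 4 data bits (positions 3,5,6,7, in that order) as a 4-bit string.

1111

s1: b1⊕b3⊕b5⊕b7 = 1⊕1⊕1⊕1 = 0
s2: b2⊕b3⊕b6⊕b7 = 0⊕1⊕1⊕1 = 1
s4: b4⊕b5⊕b6⊕b7 = 1⊕1⊕1⊕1 = 0
Syndrome (s4...s1) = 010 → position 2.
Flip bit 2: corrected codeword = 1111111
Data bits at positions 3,5,6,7: 1111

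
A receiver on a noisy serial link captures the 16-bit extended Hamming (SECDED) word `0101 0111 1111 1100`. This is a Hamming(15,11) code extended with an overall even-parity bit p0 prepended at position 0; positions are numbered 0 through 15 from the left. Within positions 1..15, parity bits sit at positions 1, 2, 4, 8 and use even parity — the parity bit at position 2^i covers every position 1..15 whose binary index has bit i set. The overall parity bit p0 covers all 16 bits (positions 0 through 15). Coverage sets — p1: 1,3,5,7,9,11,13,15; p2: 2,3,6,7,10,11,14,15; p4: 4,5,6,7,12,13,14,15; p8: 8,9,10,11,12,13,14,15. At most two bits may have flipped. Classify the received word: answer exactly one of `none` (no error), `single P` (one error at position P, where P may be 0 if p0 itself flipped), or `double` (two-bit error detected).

single 7

s1: b1⊕b3⊕b5⊕b7⊕b9⊕b11⊕b13⊕b15 = 1⊕1⊕1⊕1⊕1⊕1⊕1⊕0 = 1
s2: b2⊕b3⊕b6⊕b7⊕b10⊕b11⊕b14⊕b15 = 0⊕1⊕1⊕1⊕1⊕1⊕0⊕0 = 1
s4: b4⊕b5⊕b6⊕b7⊕b12⊕b13⊕b14⊕b15 = 0⊕1⊕1⊕1⊕1⊕1⊕0⊕0 = 1
s8: b8⊕b9⊕b10⊕b11⊕b12⊕b13⊕b14⊕b15 = 1⊕1⊕1⊕1⊕1⊕1⊕0⊕0 = 0
Syndrome (s8...s1) = 0111 → position 7.
Overall parity (XOR of all 16 bits, including p0): 0⊕1⊕0⊕1⊕0⊕1⊕1⊕1⊕1⊕1⊕1⊕1⊕1⊕1⊕0⊕0 = 1
Overall=1, syndrome position=7 → single-bit error at position 7.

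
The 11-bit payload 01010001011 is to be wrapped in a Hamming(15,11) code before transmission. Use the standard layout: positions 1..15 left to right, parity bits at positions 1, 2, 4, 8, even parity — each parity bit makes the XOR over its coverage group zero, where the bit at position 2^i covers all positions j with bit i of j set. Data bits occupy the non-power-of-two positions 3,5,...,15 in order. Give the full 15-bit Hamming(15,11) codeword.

Place data bits at non-power-of-two positions: b3=0, b5=1, b6=0, b7=1, b9=0, b10=0, b11=0, b12=1, b13=0, b14=1, b15=1.
p1 = XOR of data positions {3,5,7,9,11,13,15} = 0⊕1⊕1⊕0⊕0⊕0⊕1 = 1
p2 = XOR of data positions {3,6,7,10,11,14,15} = 0⊕0⊕1⊕0⊕0⊕1⊕1 = 1
p4 = XOR of data positions {5,6,7,12,13,14,15} = 1⊕0⊕1⊕1⊕0⊕1⊕1 = 1
p8 = XOR of data positions {9,10,11,12,13,14,15} = 0⊕0⊕0⊕1⊕0⊕1⊕1 = 1
Codeword b1..b15 = 110110110001011

110110110001011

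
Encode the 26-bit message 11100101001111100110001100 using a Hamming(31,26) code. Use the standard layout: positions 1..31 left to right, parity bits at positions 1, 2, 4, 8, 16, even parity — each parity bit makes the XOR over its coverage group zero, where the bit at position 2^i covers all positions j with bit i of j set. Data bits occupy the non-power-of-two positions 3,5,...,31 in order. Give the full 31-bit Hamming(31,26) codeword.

Place data bits at non-power-of-two positions: b3=1, b5=1, b6=1, b7=0, b9=0, b10=1, b11=0, b12=1, b13=0, b14=0, b15=1, b17=1, b18=1, b19=1, b20=1, b21=0, b22=0, b23=1, b24=1, b25=0, b26=0, b27=0, b28=1, b29=1, b30=0, b31=0.
p1 = XOR of data positions {3,5,7,9,11,13,15,17,19,21,23,25,27,29,31} = 1⊕1⊕0⊕0⊕0⊕0⊕1⊕1⊕1⊕0⊕1⊕0⊕0⊕1⊕0 = 1
p2 = XOR of data positions {3,6,7,10,11,14,15,18,19,22,23,26,27,30,31} = 1⊕1⊕0⊕1⊕0⊕0⊕1⊕1⊕1⊕0⊕1⊕0⊕0⊕0⊕0 = 1
p4 = XOR of data positions {5,6,7,12,13,14,15,20,21,22,23,28,29,30,31} = 1⊕1⊕0⊕1⊕0⊕0⊕1⊕1⊕0⊕0⊕1⊕1⊕1⊕0⊕0 = 0
p8 = XOR of data positions {9,10,11,12,13,14,15,24,25,26,27,28,29,30,31} = 0⊕1⊕0⊕1⊕0⊕0⊕1⊕1⊕0⊕0⊕0⊕1⊕1⊕0⊕0 = 0
p16 = XOR of data positions {17,18,19,20,21,22,23,24,25,26,27,28,29,30,31} = 1⊕1⊕1⊕1⊕0⊕0⊕1⊕1⊕0⊕0⊕0⊕1⊕1⊕0⊕0 = 0
Codeword b1..b31 = 1110110001010010111100110001100

1110110001010010111100110001100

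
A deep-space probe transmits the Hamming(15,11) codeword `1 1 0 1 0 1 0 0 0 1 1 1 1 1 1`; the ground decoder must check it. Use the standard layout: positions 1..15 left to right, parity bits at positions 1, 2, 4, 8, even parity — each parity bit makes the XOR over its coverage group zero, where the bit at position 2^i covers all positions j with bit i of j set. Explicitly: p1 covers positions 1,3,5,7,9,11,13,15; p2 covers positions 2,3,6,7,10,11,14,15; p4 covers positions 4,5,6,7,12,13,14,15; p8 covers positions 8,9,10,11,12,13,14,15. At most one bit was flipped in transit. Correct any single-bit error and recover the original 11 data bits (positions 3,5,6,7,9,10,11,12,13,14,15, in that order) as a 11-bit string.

s1: b1⊕b3⊕b5⊕b7⊕b9⊕b11⊕b13⊕b15 = 1⊕0⊕0⊕0⊕0⊕1⊕1⊕1 = 0
s2: b2⊕b3⊕b6⊕b7⊕b10⊕b11⊕b14⊕b15 = 1⊕0⊕1⊕0⊕1⊕1⊕1⊕1 = 0
s4: b4⊕b5⊕b6⊕b7⊕b12⊕b13⊕b14⊕b15 = 1⊕0⊕1⊕0⊕1⊕1⊕1⊕1 = 0
s8: b8⊕b9⊕b10⊕b11⊕b12⊕b13⊕b14⊕b15 = 0⊕0⊕1⊕1⊕1⊕1⊕1⊕1 = 0
Syndrome (s8...s1) = 0000 → position 0 (no error).
No correction needed.
Data bits at positions 3,5,6,7,9,10,11,12,13,14,15: 00100111111

00100111111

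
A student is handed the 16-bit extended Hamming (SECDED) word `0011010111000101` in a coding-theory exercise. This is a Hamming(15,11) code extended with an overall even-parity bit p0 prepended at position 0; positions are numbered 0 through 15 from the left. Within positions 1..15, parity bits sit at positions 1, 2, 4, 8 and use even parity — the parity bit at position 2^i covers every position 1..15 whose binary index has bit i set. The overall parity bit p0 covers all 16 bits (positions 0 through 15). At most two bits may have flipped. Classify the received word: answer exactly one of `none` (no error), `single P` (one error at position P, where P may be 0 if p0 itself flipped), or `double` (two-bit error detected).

none

s1: b1⊕b3⊕b5⊕b7⊕b9⊕b11⊕b13⊕b15 = 0⊕1⊕1⊕1⊕1⊕0⊕1⊕1 = 0
s2: b2⊕b3⊕b6⊕b7⊕b10⊕b11⊕b14⊕b15 = 1⊕1⊕0⊕1⊕0⊕0⊕0⊕1 = 0
s4: b4⊕b5⊕b6⊕b7⊕b12⊕b13⊕b14⊕b15 = 0⊕1⊕0⊕1⊕0⊕1⊕0⊕1 = 0
s8: b8⊕b9⊕b10⊕b11⊕b12⊕b13⊕b14⊕b15 = 1⊕1⊕0⊕0⊕0⊕1⊕0⊕1 = 0
Syndrome (s8...s1) = 0000 → position 0 (no error).
Overall parity (XOR of all 16 bits, including p0): 0⊕0⊕1⊕1⊕0⊕1⊕0⊕1⊕1⊕1⊕0⊕0⊕0⊕1⊕0⊕1 = 0
Overall=0, syndrome position=0 → no error.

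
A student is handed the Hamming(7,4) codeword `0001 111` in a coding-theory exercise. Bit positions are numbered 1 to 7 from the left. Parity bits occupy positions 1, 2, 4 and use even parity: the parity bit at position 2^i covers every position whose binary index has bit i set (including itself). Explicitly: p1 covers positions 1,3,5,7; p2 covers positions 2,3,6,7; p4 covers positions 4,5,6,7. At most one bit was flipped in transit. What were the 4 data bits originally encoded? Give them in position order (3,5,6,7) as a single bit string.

s1: b1⊕b3⊕b5⊕b7 = 0⊕0⊕1⊕1 = 0
s2: b2⊕b3⊕b6⊕b7 = 0⊕0⊕1⊕1 = 0
s4: b4⊕b5⊕b6⊕b7 = 1⊕1⊕1⊕1 = 0
Syndrome (s4...s1) = 000 → position 0 (no error).
No correction needed.
Data bits at positions 3,5,6,7: 0111

0111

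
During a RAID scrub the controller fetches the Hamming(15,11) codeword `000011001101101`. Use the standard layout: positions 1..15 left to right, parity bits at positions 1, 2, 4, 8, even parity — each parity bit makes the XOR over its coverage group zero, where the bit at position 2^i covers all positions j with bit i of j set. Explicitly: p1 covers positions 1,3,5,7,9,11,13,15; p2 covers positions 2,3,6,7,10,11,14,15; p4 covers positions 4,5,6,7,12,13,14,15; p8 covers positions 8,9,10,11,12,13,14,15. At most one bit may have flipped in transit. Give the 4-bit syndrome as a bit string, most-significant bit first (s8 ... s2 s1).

s1: b1⊕b3⊕b5⊕b7⊕b9⊕b11⊕b13⊕b15 = 0⊕0⊕1⊕0⊕1⊕0⊕1⊕1 = 0
s2: b2⊕b3⊕b6⊕b7⊕b10⊕b11⊕b14⊕b15 = 0⊕0⊕1⊕0⊕1⊕0⊕0⊕1 = 1
s4: b4⊕b5⊕b6⊕b7⊕b12⊕b13⊕b14⊕b15 = 0⊕1⊕1⊕0⊕1⊕1⊕0⊕1 = 1
s8: b8⊕b9⊕b10⊕b11⊕b12⊕b13⊕b14⊕b15 = 0⊕1⊕1⊕0⊕1⊕1⊕0⊕1 = 1
Syndrome (s8...s1) = 1110 → position 14.

1110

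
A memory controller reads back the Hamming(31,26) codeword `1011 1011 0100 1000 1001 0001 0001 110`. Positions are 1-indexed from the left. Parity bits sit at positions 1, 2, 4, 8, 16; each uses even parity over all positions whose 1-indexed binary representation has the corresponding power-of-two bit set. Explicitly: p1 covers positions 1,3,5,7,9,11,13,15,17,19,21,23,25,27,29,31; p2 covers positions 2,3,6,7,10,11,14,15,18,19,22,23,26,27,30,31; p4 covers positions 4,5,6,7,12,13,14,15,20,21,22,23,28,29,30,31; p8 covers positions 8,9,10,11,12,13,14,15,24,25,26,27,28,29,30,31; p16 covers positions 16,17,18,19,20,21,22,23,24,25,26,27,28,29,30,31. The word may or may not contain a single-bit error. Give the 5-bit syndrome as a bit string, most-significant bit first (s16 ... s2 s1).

01001

s1: b1⊕b3⊕b5⊕b7⊕b9⊕b11⊕b13⊕b15⊕b17⊕b19⊕b21⊕b23⊕b25⊕b27⊕b29⊕b31 = 1⊕1⊕1⊕1⊕0⊕0⊕1⊕0⊕1⊕0⊕0⊕0⊕0⊕0⊕1⊕0 = 1
s2: b2⊕b3⊕b6⊕b7⊕b10⊕b11⊕b14⊕b15⊕b18⊕b19⊕b22⊕b23⊕b26⊕b27⊕b30⊕b31 = 0⊕1⊕0⊕1⊕1⊕0⊕0⊕0⊕0⊕0⊕0⊕0⊕0⊕0⊕1⊕0 = 0
s4: b4⊕b5⊕b6⊕b7⊕b12⊕b13⊕b14⊕b15⊕b20⊕b21⊕b22⊕b23⊕b28⊕b29⊕b30⊕b31 = 1⊕1⊕0⊕1⊕0⊕1⊕0⊕0⊕1⊕0⊕0⊕0⊕1⊕1⊕1⊕0 = 0
s8: b8⊕b9⊕b10⊕b11⊕b12⊕b13⊕b14⊕b15⊕b24⊕b25⊕b26⊕b27⊕b28⊕b29⊕b30⊕b31 = 1⊕0⊕1⊕0⊕0⊕1⊕0⊕0⊕1⊕0⊕0⊕0⊕1⊕1⊕1⊕0 = 1
s16: b16⊕b17⊕b18⊕b19⊕b20⊕b21⊕b22⊕b23⊕b24⊕b25⊕b26⊕b27⊕b28⊕b29⊕b30⊕b31 = 0⊕1⊕0⊕0⊕1⊕0⊕0⊕0⊕1⊕0⊕0⊕0⊕1⊕1⊕1⊕0 = 0
Syndrome (s16...s1) = 01001 → position 9.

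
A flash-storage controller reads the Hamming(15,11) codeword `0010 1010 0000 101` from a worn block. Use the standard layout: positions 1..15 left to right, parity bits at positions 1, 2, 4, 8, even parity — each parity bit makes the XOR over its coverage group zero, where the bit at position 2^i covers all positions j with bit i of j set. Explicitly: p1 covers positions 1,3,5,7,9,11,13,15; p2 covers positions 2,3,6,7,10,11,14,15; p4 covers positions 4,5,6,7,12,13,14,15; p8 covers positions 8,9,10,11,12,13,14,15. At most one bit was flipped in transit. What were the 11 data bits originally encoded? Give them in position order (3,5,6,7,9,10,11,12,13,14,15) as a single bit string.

s1: b1⊕b3⊕b5⊕b7⊕b9⊕b11⊕b13⊕b15 = 0⊕1⊕1⊕1⊕0⊕0⊕1⊕1 = 1
s2: b2⊕b3⊕b6⊕b7⊕b10⊕b11⊕b14⊕b15 = 0⊕1⊕0⊕1⊕0⊕0⊕0⊕1 = 1
s4: b4⊕b5⊕b6⊕b7⊕b12⊕b13⊕b14⊕b15 = 0⊕1⊕0⊕1⊕0⊕1⊕0⊕1 = 0
s8: b8⊕b9⊕b10⊕b11⊕b12⊕b13⊕b14⊕b15 = 0⊕0⊕0⊕0⊕0⊕1⊕0⊕1 = 0
Syndrome (s8...s1) = 0011 → position 3.
Flip bit 3: corrected codeword = 000010100000101
Data bits at positions 3,5,6,7,9,10,11,12,13,14,15: 01010000101

01010000101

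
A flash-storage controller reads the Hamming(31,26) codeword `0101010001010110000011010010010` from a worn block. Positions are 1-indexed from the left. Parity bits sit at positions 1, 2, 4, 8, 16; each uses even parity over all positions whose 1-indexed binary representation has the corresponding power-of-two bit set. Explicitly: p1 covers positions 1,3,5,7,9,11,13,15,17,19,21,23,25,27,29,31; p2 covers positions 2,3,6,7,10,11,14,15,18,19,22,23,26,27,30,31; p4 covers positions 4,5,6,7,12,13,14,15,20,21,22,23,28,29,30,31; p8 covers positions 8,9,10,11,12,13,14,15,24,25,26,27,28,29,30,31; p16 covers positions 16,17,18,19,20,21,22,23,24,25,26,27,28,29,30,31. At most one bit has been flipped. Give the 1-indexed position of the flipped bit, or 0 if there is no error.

25

s1: b1⊕b3⊕b5⊕b7⊕b9⊕b11⊕b13⊕b15⊕b17⊕b19⊕b21⊕b23⊕b25⊕b27⊕b29⊕b31 = 0⊕0⊕0⊕0⊕0⊕0⊕0⊕1⊕0⊕0⊕1⊕0⊕0⊕1⊕0⊕0 = 1
s2: b2⊕b3⊕b6⊕b7⊕b10⊕b11⊕b14⊕b15⊕b18⊕b19⊕b22⊕b23⊕b26⊕b27⊕b30⊕b31 = 1⊕0⊕1⊕0⊕1⊕0⊕1⊕1⊕0⊕0⊕1⊕0⊕0⊕1⊕1⊕0 = 0
s4: b4⊕b5⊕b6⊕b7⊕b12⊕b13⊕b14⊕b15⊕b20⊕b21⊕b22⊕b23⊕b28⊕b29⊕b30⊕b31 = 1⊕0⊕1⊕0⊕1⊕0⊕1⊕1⊕0⊕1⊕1⊕0⊕0⊕0⊕1⊕0 = 0
s8: b8⊕b9⊕b10⊕b11⊕b12⊕b13⊕b14⊕b15⊕b24⊕b25⊕b26⊕b27⊕b28⊕b29⊕b30⊕b31 = 0⊕0⊕1⊕0⊕1⊕0⊕1⊕1⊕1⊕0⊕0⊕1⊕0⊕0⊕1⊕0 = 1
s16: b16⊕b17⊕b18⊕b19⊕b20⊕b21⊕b22⊕b23⊕b24⊕b25⊕b26⊕b27⊕b28⊕b29⊕b30⊕b31 = 0⊕0⊕0⊕0⊕0⊕1⊕1⊕0⊕1⊕0⊕0⊕1⊕0⊕0⊕1⊕0 = 1
Syndrome (s16...s1) = 11001 → position 25.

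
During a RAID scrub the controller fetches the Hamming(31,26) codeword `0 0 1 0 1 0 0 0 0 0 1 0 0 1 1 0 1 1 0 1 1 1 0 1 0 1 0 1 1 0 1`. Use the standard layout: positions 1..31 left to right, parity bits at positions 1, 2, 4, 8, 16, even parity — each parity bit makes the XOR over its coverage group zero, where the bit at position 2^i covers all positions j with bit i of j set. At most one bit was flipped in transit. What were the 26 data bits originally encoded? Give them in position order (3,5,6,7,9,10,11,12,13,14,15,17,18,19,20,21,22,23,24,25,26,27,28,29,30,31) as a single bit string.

s1: b1⊕b3⊕b5⊕b7⊕b9⊕b11⊕b13⊕b15⊕b17⊕b19⊕b21⊕b23⊕b25⊕b27⊕b29⊕b31 = 0⊕1⊕1⊕0⊕0⊕1⊕0⊕1⊕1⊕0⊕1⊕0⊕0⊕0⊕1⊕1 = 0
s2: b2⊕b3⊕b6⊕b7⊕b10⊕b11⊕b14⊕b15⊕b18⊕b19⊕b22⊕b23⊕b26⊕b27⊕b30⊕b31 = 0⊕1⊕0⊕0⊕0⊕1⊕1⊕1⊕1⊕0⊕1⊕0⊕1⊕0⊕0⊕1 = 0
s4: b4⊕b5⊕b6⊕b7⊕b12⊕b13⊕b14⊕b15⊕b20⊕b21⊕b22⊕b23⊕b28⊕b29⊕b30⊕b31 = 0⊕1⊕0⊕0⊕0⊕0⊕1⊕1⊕1⊕1⊕1⊕0⊕1⊕1⊕0⊕1 = 1
s8: b8⊕b9⊕b10⊕b11⊕b12⊕b13⊕b14⊕b15⊕b24⊕b25⊕b26⊕b27⊕b28⊕b29⊕b30⊕b31 = 0⊕0⊕0⊕1⊕0⊕0⊕1⊕1⊕1⊕0⊕1⊕0⊕1⊕1⊕0⊕1 = 0
s16: b16⊕b17⊕b18⊕b19⊕b20⊕b21⊕b22⊕b23⊕b24⊕b25⊕b26⊕b27⊕b28⊕b29⊕b30⊕b31 = 0⊕1⊕1⊕0⊕1⊕1⊕1⊕0⊕1⊕0⊕1⊕0⊕1⊕1⊕0⊕1 = 0
Syndrome (s16...s1) = 00100 → position 4.
Flip bit 4: corrected codeword = 0011100000100110110111010101101
Data bits at positions 3,5,6,7,9,10,11,12,13,14,15,17,18,19,20,21,22,23,24,25,26,27,28,29,30,31: 11000010011110111010101101

11000010011110111010101101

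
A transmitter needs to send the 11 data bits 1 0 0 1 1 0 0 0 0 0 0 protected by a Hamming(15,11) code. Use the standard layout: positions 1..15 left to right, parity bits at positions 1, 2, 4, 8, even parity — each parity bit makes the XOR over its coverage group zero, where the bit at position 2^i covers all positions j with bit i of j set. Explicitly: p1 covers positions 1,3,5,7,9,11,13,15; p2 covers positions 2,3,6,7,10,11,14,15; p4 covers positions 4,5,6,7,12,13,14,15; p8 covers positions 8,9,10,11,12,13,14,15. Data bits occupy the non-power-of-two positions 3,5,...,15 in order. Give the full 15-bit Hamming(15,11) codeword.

Place data bits at non-power-of-two positions: b3=1, b5=0, b6=0, b7=1, b9=1, b10=0, b11=0, b12=0, b13=0, b14=0, b15=0.
p1 = XOR of data positions {3,5,7,9,11,13,15} = 1⊕0⊕1⊕1⊕0⊕0⊕0 = 1
p2 = XOR of data positions {3,6,7,10,11,14,15} = 1⊕0⊕1⊕0⊕0⊕0⊕0 = 0
p4 = XOR of data positions {5,6,7,12,13,14,15} = 0⊕0⊕1⊕0⊕0⊕0⊕0 = 1
p8 = XOR of data positions {9,10,11,12,13,14,15} = 1⊕0⊕0⊕0⊕0⊕0⊕0 = 1
Codeword b1..b15 = 101100111000000

101100111000000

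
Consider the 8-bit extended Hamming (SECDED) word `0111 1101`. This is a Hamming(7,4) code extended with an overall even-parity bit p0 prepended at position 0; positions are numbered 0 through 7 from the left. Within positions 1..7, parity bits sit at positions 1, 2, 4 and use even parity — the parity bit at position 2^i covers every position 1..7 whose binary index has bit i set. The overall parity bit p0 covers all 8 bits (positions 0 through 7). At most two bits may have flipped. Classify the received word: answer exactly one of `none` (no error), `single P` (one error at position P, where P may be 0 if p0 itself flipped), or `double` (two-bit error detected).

double

s1: b1⊕b3⊕b5⊕b7 = 1⊕1⊕1⊕1 = 0
s2: b2⊕b3⊕b6⊕b7 = 1⊕1⊕0⊕1 = 1
s4: b4⊕b5⊕b6⊕b7 = 1⊕1⊕0⊕1 = 1
Syndrome (s4...s1) = 110 → position 6.
Overall parity (XOR of all 8 bits, including p0): 0⊕1⊕1⊕1⊕1⊕1⊕0⊕1 = 0
Overall=0, syndrome position=6 → double-bit error detected (uncorrectable).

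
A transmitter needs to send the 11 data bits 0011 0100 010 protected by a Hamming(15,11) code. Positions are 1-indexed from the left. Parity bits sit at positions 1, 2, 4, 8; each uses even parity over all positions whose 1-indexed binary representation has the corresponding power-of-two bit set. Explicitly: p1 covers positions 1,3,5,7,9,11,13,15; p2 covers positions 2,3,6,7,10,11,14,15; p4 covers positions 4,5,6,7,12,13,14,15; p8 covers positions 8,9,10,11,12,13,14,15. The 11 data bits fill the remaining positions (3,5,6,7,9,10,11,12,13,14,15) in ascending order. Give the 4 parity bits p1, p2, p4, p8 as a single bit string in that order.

1010

Place data bits at non-power-of-two positions: b3=0, b5=0, b6=1, b7=1, b9=0, b10=1, b11=0, b12=0, b13=0, b14=1, b15=0.
p1 = XOR of data positions {3,5,7,9,11,13,15} = 0⊕0⊕1⊕0⊕0⊕0⊕0 = 1
p2 = XOR of data positions {3,6,7,10,11,14,15} = 0⊕1⊕1⊕1⊕0⊕1⊕0 = 0
p4 = XOR of data positions {5,6,7,12,13,14,15} = 0⊕1⊕1⊕0⊕0⊕1⊕0 = 1
p8 = XOR of data positions {9,10,11,12,13,14,15} = 0⊕1⊕0⊕0⊕0⊕1⊕0 = 0
Parity bits p1,p2,p4,p8 = 1010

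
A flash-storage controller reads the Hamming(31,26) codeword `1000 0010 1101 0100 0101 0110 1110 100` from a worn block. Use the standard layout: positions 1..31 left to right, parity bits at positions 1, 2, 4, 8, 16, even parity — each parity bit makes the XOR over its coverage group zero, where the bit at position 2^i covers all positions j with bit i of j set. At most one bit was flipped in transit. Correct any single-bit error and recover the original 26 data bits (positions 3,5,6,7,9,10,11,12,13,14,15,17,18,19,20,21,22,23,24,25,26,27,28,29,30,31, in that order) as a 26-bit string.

s1: b1⊕b3⊕b5⊕b7⊕b9⊕b11⊕b13⊕b15⊕b17⊕b19⊕b21⊕b23⊕b25⊕b27⊕b29⊕b31 = 1⊕0⊕0⊕1⊕1⊕0⊕0⊕0⊕0⊕0⊕0⊕1⊕1⊕1⊕1⊕0 = 1
s2: b2⊕b3⊕b6⊕b7⊕b10⊕b11⊕b14⊕b15⊕b18⊕b19⊕b22⊕b23⊕b26⊕b27⊕b30⊕b31 = 0⊕0⊕0⊕1⊕1⊕0⊕1⊕0⊕1⊕0⊕1⊕1⊕1⊕1⊕0⊕0 = 0
s4: b4⊕b5⊕b6⊕b7⊕b12⊕b13⊕b14⊕b15⊕b20⊕b21⊕b22⊕b23⊕b28⊕b29⊕b30⊕b31 = 0⊕0⊕0⊕1⊕1⊕0⊕1⊕0⊕1⊕0⊕1⊕1⊕0⊕1⊕0⊕0 = 1
s8: b8⊕b9⊕b10⊕b11⊕b12⊕b13⊕b14⊕b15⊕b24⊕b25⊕b26⊕b27⊕b28⊕b29⊕b30⊕b31 = 0⊕1⊕1⊕0⊕1⊕0⊕1⊕0⊕0⊕1⊕1⊕1⊕0⊕1⊕0⊕0 = 0
s16: b16⊕b17⊕b18⊕b19⊕b20⊕b21⊕b22⊕b23⊕b24⊕b25⊕b26⊕b27⊕b28⊕b29⊕b30⊕b31 = 0⊕0⊕1⊕0⊕1⊕0⊕1⊕1⊕0⊕1⊕1⊕1⊕0⊕1⊕0⊕0 = 0
Syndrome (s16...s1) = 00101 → position 5.
Flip bit 5: corrected codeword = 1000101011010100010101101110100
Data bits at positions 3,5,6,7,9,10,11,12,13,14,15,17,18,19,20,21,22,23,24,25,26,27,28,29,30,31: 01011101010010101101110100

01011101010010101101110100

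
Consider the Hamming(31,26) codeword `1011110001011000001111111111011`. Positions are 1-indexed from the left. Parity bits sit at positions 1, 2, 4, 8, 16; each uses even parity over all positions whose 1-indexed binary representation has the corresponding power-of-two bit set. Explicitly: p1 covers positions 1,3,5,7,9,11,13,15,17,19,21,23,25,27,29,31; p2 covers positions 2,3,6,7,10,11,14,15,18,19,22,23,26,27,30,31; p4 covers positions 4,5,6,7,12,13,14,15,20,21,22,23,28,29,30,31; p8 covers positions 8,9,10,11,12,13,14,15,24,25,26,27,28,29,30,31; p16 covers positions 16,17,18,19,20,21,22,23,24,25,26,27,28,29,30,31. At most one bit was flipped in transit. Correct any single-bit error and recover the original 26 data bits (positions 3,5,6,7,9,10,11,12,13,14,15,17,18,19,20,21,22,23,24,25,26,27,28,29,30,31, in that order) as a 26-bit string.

s1: b1⊕b3⊕b5⊕b7⊕b9⊕b11⊕b13⊕b15⊕b17⊕b19⊕b21⊕b23⊕b25⊕b27⊕b29⊕b31 = 1⊕1⊕1⊕0⊕0⊕0⊕1⊕0⊕0⊕1⊕1⊕1⊕1⊕1⊕0⊕1 = 0
s2: b2⊕b3⊕b6⊕b7⊕b10⊕b11⊕b14⊕b15⊕b18⊕b19⊕b22⊕b23⊕b26⊕b27⊕b30⊕b31 = 0⊕1⊕1⊕0⊕1⊕0⊕0⊕0⊕0⊕1⊕1⊕1⊕1⊕1⊕1⊕1 = 0
s4: b4⊕b5⊕b6⊕b7⊕b12⊕b13⊕b14⊕b15⊕b20⊕b21⊕b22⊕b23⊕b28⊕b29⊕b30⊕b31 = 1⊕1⊕1⊕0⊕1⊕1⊕0⊕0⊕1⊕1⊕1⊕1⊕1⊕0⊕1⊕1 = 0
s8: b8⊕b9⊕b10⊕b11⊕b12⊕b13⊕b14⊕b15⊕b24⊕b25⊕b26⊕b27⊕b28⊕b29⊕b30⊕b31 = 0⊕0⊕1⊕0⊕1⊕1⊕0⊕0⊕1⊕1⊕1⊕1⊕1⊕0⊕1⊕1 = 0
s16: b16⊕b17⊕b18⊕b19⊕b20⊕b21⊕b22⊕b23⊕b24⊕b25⊕b26⊕b27⊕b28⊕b29⊕b30⊕b31 = 0⊕0⊕0⊕1⊕1⊕1⊕1⊕1⊕1⊕1⊕1⊕1⊕1⊕0⊕1⊕1 = 0
Syndrome (s16...s1) = 00000 → position 0 (no error).
No correction needed.
Data bits at positions 3,5,6,7,9,10,11,12,13,14,15,17,18,19,20,21,22,23,24,25,26,27,28,29,30,31: 11100101100001111111111011

11100101100001111111111011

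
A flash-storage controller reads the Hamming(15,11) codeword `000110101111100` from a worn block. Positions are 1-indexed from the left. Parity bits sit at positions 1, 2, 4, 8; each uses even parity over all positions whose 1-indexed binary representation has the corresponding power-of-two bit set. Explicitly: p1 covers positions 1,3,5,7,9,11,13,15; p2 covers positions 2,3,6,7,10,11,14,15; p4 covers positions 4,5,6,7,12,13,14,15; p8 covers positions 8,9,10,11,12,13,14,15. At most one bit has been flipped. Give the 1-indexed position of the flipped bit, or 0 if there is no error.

15

s1: b1⊕b3⊕b5⊕b7⊕b9⊕b11⊕b13⊕b15 = 0⊕0⊕1⊕1⊕1⊕1⊕1⊕0 = 1
s2: b2⊕b3⊕b6⊕b7⊕b10⊕b11⊕b14⊕b15 = 0⊕0⊕0⊕1⊕1⊕1⊕0⊕0 = 1
s4: b4⊕b5⊕b6⊕b7⊕b12⊕b13⊕b14⊕b15 = 1⊕1⊕0⊕1⊕1⊕1⊕0⊕0 = 1
s8: b8⊕b9⊕b10⊕b11⊕b12⊕b13⊕b14⊕b15 = 0⊕1⊕1⊕1⊕1⊕1⊕0⊕0 = 1
Syndrome (s8...s1) = 1111 → position 15.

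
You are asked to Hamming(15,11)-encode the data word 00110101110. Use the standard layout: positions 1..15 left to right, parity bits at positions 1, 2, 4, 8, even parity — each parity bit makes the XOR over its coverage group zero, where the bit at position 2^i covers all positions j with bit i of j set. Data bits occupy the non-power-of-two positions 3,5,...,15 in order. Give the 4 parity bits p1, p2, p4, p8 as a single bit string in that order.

Place data bits at non-power-of-two positions: b3=0, b5=0, b6=1, b7=1, b9=0, b10=1, b11=0, b12=1, b13=1, b14=1, b15=0.
p1 = XOR of data positions {3,5,7,9,11,13,15} = 0⊕0⊕1⊕0⊕0⊕1⊕0 = 0
p2 = XOR of data positions {3,6,7,10,11,14,15} = 0⊕1⊕1⊕1⊕0⊕1⊕0 = 0
p4 = XOR of data positions {5,6,7,12,13,14,15} = 0⊕1⊕1⊕1⊕1⊕1⊕0 = 1
p8 = XOR of data positions {9,10,11,12,13,14,15} = 0⊕1⊕0⊕1⊕1⊕1⊕0 = 0
Parity bits p1,p2,p4,p8 = 0010

0010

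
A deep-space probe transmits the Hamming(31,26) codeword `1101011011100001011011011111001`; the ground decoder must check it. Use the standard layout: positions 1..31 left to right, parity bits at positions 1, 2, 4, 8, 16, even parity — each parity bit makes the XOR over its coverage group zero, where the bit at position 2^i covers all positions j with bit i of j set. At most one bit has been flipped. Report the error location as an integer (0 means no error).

s1: b1⊕b3⊕b5⊕b7⊕b9⊕b11⊕b13⊕b15⊕b17⊕b19⊕b21⊕b23⊕b25⊕b27⊕b29⊕b31 = 1⊕0⊕0⊕1⊕1⊕1⊕0⊕0⊕0⊕1⊕1⊕0⊕1⊕1⊕0⊕1 = 1
s2: b2⊕b3⊕b6⊕b7⊕b10⊕b11⊕b14⊕b15⊕b18⊕b19⊕b22⊕b23⊕b26⊕b27⊕b30⊕b31 = 1⊕0⊕1⊕1⊕1⊕1⊕0⊕0⊕1⊕1⊕1⊕0⊕1⊕1⊕0⊕1 = 1
s4: b4⊕b5⊕b6⊕b7⊕b12⊕b13⊕b14⊕b15⊕b20⊕b21⊕b22⊕b23⊕b28⊕b29⊕b30⊕b31 = 1⊕0⊕1⊕1⊕0⊕0⊕0⊕0⊕0⊕1⊕1⊕0⊕1⊕0⊕0⊕1 = 1
s8: b8⊕b9⊕b10⊕b11⊕b12⊕b13⊕b14⊕b15⊕b24⊕b25⊕b26⊕b27⊕b28⊕b29⊕b30⊕b31 = 0⊕1⊕1⊕1⊕0⊕0⊕0⊕0⊕1⊕1⊕1⊕1⊕1⊕0⊕0⊕1 = 1
s16: b16⊕b17⊕b18⊕b19⊕b20⊕b21⊕b22⊕b23⊕b24⊕b25⊕b26⊕b27⊕b28⊕b29⊕b30⊕b31 = 1⊕0⊕1⊕1⊕0⊕1⊕1⊕0⊕1⊕1⊕1⊕1⊕1⊕0⊕0⊕1 = 1
Syndrome (s16...s1) = 11111 → position 31.

31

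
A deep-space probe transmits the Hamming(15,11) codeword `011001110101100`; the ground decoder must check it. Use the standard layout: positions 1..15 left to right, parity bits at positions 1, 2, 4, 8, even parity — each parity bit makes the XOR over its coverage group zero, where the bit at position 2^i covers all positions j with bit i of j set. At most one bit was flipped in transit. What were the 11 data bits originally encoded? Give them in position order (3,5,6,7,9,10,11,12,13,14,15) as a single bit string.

00110101100

s1: b1⊕b3⊕b5⊕b7⊕b9⊕b11⊕b13⊕b15 = 0⊕1⊕0⊕1⊕0⊕0⊕1⊕0 = 1
s2: b2⊕b3⊕b6⊕b7⊕b10⊕b11⊕b14⊕b15 = 1⊕1⊕1⊕1⊕1⊕0⊕0⊕0 = 1
s4: b4⊕b5⊕b6⊕b7⊕b12⊕b13⊕b14⊕b15 = 0⊕0⊕1⊕1⊕1⊕1⊕0⊕0 = 0
s8: b8⊕b9⊕b10⊕b11⊕b12⊕b13⊕b14⊕b15 = 1⊕0⊕1⊕0⊕1⊕1⊕0⊕0 = 0
Syndrome (s8...s1) = 0011 → position 3.
Flip bit 3: corrected codeword = 010001110101100
Data bits at positions 3,5,6,7,9,10,11,12,13,14,15: 00110101100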